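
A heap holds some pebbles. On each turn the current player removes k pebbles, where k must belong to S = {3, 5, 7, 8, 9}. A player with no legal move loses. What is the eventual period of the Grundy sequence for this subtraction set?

12

n :  0  1  2  3  4  5  6  7  8  9 10 11 12 13 14 15 16 17 18 19 20 21 22 23 24 25
G :  0  0  0  1  1  1  2  2  2  3  3  3  0  0  0  1  1  1  2  2  2  3  3  3  0  0
G(n+12) = G(n) holds for n = 0,…,8 (a full window of length max(S) = 9), so the sequence is purely periodic with period 12.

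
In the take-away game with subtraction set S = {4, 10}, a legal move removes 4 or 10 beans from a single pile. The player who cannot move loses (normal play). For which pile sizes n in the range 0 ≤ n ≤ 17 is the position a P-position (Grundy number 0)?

0, 1, 2, 3, 8, 9, 14, 15, 16, 17

G(0) = 0
G(1) = mex{} = 0
G(2) = mex{} = 0
G(3) = mex{} = 0
G(4) = mex{0} = 1
G(5) = mex{0} = 1
G(6) = mex{0} = 1
G(7) = mex{0} = 1
G(8) = mex{1} = 0
G(9) = mex{1} = 0
G(10) = mex{1,0} = 2
G(11) = mex{1,0} = 2
G(12) = mex{0,0} = 1
G(13) = mex{0,0} = 1
G(14) = mex{2,1} = 0
G(15) = mex{2,1} = 0
G(16) = mex{1,1} = 0
G(17) = mex{1,1} = 0
P-positions are exactly the n with G(n) = 0.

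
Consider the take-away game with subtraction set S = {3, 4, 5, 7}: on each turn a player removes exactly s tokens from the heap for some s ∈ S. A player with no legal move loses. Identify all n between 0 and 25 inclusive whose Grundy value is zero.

0, 1, 2, 10, 11, 12, 20, 21, 22

n :  0  1  2  3  4  5  6  7  8  9 10 11 12 13 14 15 16 17 18 19 20 21 22 23 24 25
G :  0  0  0  1  1  1  2  2  2  3  0  0  0  1  1  1  2  2  2  3  0  0  0  1  1  1
P-positions are exactly the n with G(n) = 0.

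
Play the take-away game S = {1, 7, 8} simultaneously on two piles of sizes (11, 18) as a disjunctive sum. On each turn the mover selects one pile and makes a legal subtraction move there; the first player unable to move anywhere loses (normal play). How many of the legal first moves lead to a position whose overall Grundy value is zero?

All piles use S = {1, 7, 8}:
n :  0  1  2  3  4  5  6  7  8  9 10 11 12 13 14 15 16 17 18
G :  0  1  0  1  0  1  0  1  2  3  2  3  2  3  2  0  1  0  1
Pile A: G(11) = 3.
Pile B: G(18) = 1.
Combined Grundy value = 3 ⊕ 1 = 2.
A winning move leaves total XOR = 0, i.e. changes one component's Grundy value g to g ⊕ X where X is the current total.
Pile A: need g' = 3⊕2 = 1. Options: 11−1→G=2, 11−7→G=0, 11−8→G=1. Hits: 1.
Pile B: need g' = 1⊕2 = 3. Options: 18−1→G=0, 18−7→G=3, 18−8→G=2. Hits: 1.

2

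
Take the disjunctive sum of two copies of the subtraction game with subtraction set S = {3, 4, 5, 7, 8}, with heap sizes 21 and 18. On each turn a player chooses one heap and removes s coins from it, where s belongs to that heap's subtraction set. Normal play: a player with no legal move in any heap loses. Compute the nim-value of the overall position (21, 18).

1

All heaps use S = {3, 4, 5, 7, 8}:
n :  0  1  2  3  4  5  6  7  8  9 10 11 12 13 14 15 16 17 18 19 20 21
G :  0  0  0  1  1  1  2  2  2  3  3  0  0  0  1  1  1  2  2  2  3  3
Heap A: G(21) = 3.
Heap B: G(18) = 2.
Combined Grundy value = 3 ⊕ 2 = 1.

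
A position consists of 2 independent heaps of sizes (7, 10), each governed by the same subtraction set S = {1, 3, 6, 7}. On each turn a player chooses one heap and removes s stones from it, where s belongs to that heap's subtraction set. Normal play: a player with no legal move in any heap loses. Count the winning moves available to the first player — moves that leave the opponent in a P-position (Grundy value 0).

3

All heaps use S = {1, 3, 6, 7}:
n :  0  1  2  3  4  5  6  7  8  9 10
G :  0  1  0  1  0  1  2  3  2  3  2
Heap A: G(7) = 3.
Heap B: G(10) = 2.
Combined Grundy value = 3 ⊕ 2 = 1.
A winning move leaves total XOR = 0, i.e. changes one component's Grundy value g to g ⊕ X where X is the current total.
Heap A: need g' = 3⊕1 = 2. Options: 7−1→G=2, 7−3→G=0, 7−6→G=1, 7−7→G=0. Hits: 1.
Heap B: need g' = 2⊕1 = 3. Options: 10−1→G=3, 10−3→G=3, 10−6→G=0, 10−7→G=1. Hits: 2.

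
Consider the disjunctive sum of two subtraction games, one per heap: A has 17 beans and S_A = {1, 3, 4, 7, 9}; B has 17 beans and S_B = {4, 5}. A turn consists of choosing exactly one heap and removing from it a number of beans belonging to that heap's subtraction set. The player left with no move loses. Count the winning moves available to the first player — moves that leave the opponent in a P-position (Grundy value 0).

2

Heap A, S = {1, 3, 4, 7, 9}:
n :  0  1  2  3  4  5  6  7  8  9 10 11 12 13 14 15 16 17
G :  0  1  0  1  2  3  2  3  0  1  0  1  2  3  2  3  0  1
G_A(17) = 1.
Heap B, S = {4, 5}:
G(0) = 0
G(1) = mex{} = 0
G(2) = mex{} = 0
G(3) = mex{} = 0
G(4) = mex{0} = 1
G(5) = mex{0,0} = 1
G(6) = mex{0,0} = 1
G(7) = mex{0,0} = 1
G(8) = mex{1,0} = 2
G(9) = mex{1,1} = 0
G(10) = mex{1,1} = 0
G(11) = mex{1,1} = 0
G(12) = mex{2,1} = 0
G(13) = mex{0,2} = 1
G(14) = mex{0,0} = 1
G(15) = mex{0,0} = 1
G(16) = mex{0,0} = 1
G(17) = mex{1,0} = 2
G_B(17) = 2.
Combined Grundy value = 1 ⊕ 2 = 3.
A winning move leaves total XOR = 0, i.e. changes one component's Grundy value g to g ⊕ X where X is the current total.
Heap A: need g' = 1⊕3 = 2. Options: 17−1→G=0, 17−3→G=2, 17−4→G=3, 17−7→G=0, 17−9→G=0. Hits: 1.
Heap B: need g' = 2⊕3 = 1. Options: 17−4→G=1, 17−5→G=0. Hits: 1.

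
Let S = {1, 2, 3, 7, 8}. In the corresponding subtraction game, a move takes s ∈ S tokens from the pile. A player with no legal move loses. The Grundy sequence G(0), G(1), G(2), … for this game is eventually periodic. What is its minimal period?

G(0) = 0
G(1) = mex{0} = 1
G(2) = mex{1,0} = 2
G(3) = mex{2,1,0} = 3
G(4) = mex{3,2,1} = 0
G(5) = mex{0,3,2} = 1
G(6) = mex{1,0,3} = 2
G(7) = mex{2,1,0,0} = 3
G(8) = mex{3,2,1,1,0} = 4
G(9) = mex{4,3,2,2,1} = 0
G(10) = mex{0,4,3,3,2} = 1
G(11) = mex{1,0,4,0,3} = 2
G(12) = mex{2,1,0,1,0} = 3
G(13) = mex{3,2,1,2,1} = 0
G(14) = mex{0,3,2,3,2} = 1
G(15) = mex{1,0,3,4,3} = 2
G(16) = mex{2,1,0,0,4} = 3
G(17) = mex{3,2,1,1,0} = 4
G(18) = mex{4,3,2,2,1} = 0
G(19) = mex{0,4,3,3,2} = 1
G(n+9) = G(n) holds for n = 0,…,7 (a full window of length max(S) = 8), so the sequence is purely periodic with period 9.

9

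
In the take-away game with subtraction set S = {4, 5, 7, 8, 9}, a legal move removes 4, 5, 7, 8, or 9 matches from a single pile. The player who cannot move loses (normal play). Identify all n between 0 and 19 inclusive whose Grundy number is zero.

G(0) = 0
G(1) = mex{} = 0
G(2) = mex{} = 0
G(3) = mex{} = 0
G(4) = mex{0} = 1
G(5) = mex{0,0} = 1
G(6) = mex{0,0} = 1
G(7) = mex{0,0,0} = 1
G(8) = mex{1,0,0,0} = 2
G(9) = mex{1,1,0,0,0} = 2
G(10) = mex{1,1,0,0,0} = 2
G(11) = mex{1,1,1,0,0} = 2
G(12) = mex{2,1,1,1,0} = 3
G(13) = mex{2,2,1,1,1} = 0
G(14) = mex{2,2,1,1,1} = 0
G(15) = mex{2,2,2,1,1} = 0
G(16) = mex{3,2,2,2,1} = 0
G(17) = mex{0,3,2,2,2} = 1
G(18) = mex{0,0,2,2,2} = 1
G(19) = mex{0,0,3,2,2} = 1
P-positions are exactly the n with G(n) = 0.

0, 1, 2, 3, 13, 14, 15, 16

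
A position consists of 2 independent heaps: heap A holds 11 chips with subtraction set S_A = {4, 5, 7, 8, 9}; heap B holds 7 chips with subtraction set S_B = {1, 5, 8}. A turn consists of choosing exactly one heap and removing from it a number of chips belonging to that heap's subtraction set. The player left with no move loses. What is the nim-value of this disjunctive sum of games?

3

Heap A, S = {4, 5, 7, 8, 9}:
n :  0  1  2  3  4  5  6  7  8  9 10 11
G :  0  0  0  0  1  1  1  1  2  2  2  2
G_A(11) = 2.
Heap B, S = {1, 5, 8}:
G(0) = 0
G(1) = mex{0} = 1
G(2) = mex{1} = 0
G(3) = mex{0} = 1
G(4) = mex{1} = 0
G(5) = mex{0,0} = 1
G(6) = mex{1,1} = 0
G(7) = mex{0,0} = 1
G_B(7) = 1.
Combined Grundy value = 2 ⊕ 1 = 3.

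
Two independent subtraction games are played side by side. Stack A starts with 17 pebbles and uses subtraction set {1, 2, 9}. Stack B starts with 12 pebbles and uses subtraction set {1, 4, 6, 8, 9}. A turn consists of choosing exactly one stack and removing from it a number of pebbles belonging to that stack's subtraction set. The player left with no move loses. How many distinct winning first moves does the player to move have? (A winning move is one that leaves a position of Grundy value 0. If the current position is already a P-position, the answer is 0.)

Stack A, S = {1, 2, 9}:
n :  0  1  2  3  4  5  6  7  8  9 10 11 12 13 14 15 16 17
G :  0  1  2  0  1  2  0  1  2  3  0  1  2  0  1  2  0  1
G_A(17) = 1.
Stack B, S = {1, 4, 6, 8, 9}:
G(0) = 0
G(1) = mex{0} = 1
G(2) = mex{1} = 0
G(3) = mex{0} = 1
G(4) = mex{1,0} = 2
G(5) = mex{2,1} = 0
G(6) = mex{0,0,0} = 1
G(7) = mex{1,1,1} = 0
G(8) = mex{0,2,0,0} = 1
G(9) = mex{1,0,1,1,0} = 2
G(10) = mex{2,1,2,0,1} = 3
G(11) = mex{3,0,0,1,0} = 2
G(12) = mex{2,1,1,2,1} = 0
G_B(12) = 0.
Combined Grundy value = 1 ⊕ 0 = 1.
A winning move leaves total XOR = 0, i.e. changes one component's Grundy value g to g ⊕ X where X is the current total.
Stack A: need g' = 1⊕1 = 0. Options: 17−1→G=0, 17−2→G=2, 17−9→G=2. Hits: 1.
Stack B: need g' = 0⊕1 = 1. Options: 12−1→G=2, 12−4→G=1, 12−6→G=1, 12−8→G=2, 12−9→G=1. Hits: 3.

4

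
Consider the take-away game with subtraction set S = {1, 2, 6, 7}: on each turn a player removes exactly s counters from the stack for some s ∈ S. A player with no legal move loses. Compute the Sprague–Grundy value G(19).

0

n :  0  1  2  3  4  5  6  7  8  9 10 11 12 13 14 15 16 17 18 19
G :  0  1  2  0  1  2  3  4  0  1  2  0  1  2  3  4  0  1  2  0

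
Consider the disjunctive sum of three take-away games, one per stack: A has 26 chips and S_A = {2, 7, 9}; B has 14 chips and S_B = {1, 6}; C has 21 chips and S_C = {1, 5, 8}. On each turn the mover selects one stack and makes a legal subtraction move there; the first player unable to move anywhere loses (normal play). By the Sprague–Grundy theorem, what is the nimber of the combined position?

1

Stack A, S = {2, 7, 9}:
G(0) = 0
G(1) = mex{} = 0
G(2) = mex{0} = 1
G(3) = mex{0} = 1
G(4) = mex{1} = 0
G(5) = mex{1} = 0
G(6) = mex{0} = 1
G(7) = mex{0,0} = 1
G(8) = mex{1,0} = 2
G(9) = mex{1,1,0} = 2
G(10) = mex{2,1,0} = 3
G(11) = mex{2,0,1} = 3
G(12) = mex{3,0,1} = 2
G(13) = mex{3,1,0} = 2
G(14) = mex{2,1,0} = 3
G(15) = mex{2,2,1} = 0
G(16) = mex{3,2,1} = 0
G(17) = mex{0,3,2} = 1
G(18) = mex{0,3,2} = 1
G(19) = mex{1,2,3} = 0
G(20) = mex{1,2,3} = 0
G(21) = mex{0,3,2} = 1
G(22) = mex{0,0,2} = 1
G(23) = mex{1,0,3} = 2
G(24) = mex{1,1,0} = 2
G(25) = mex{2,1,0} = 3
G(26) = mex{2,0,1} = 3
G_A(26) = 3.
Stack B, S = {1, 6}:
n :  0  1  2  3  4  5  6  7  8  9 10 11 12 13 14
G :  0  1  0  1  0  1  2  0  1  0  1  0  1  2  0
G_B(14) = 0.
Stack C, S = {1, 5, 8}:
n :  0  1  2  3  4  5  6  7  8  9 10 11 12 13 14 15 16 17 18 19 20 21
G :  0  1  0  1  0  1  0  1  2  3  2  3  2  0  1  0  1  0  1  0  1  2
G_C(21) = 2.
Combined Grundy value = 3 ⊕ 0 ⊕ 2 = 1.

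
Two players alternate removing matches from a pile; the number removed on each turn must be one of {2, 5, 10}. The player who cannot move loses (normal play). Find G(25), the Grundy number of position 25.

n :  0  1  2  3  4  5  6  7  8  9 10 11 12 13 14 15 16 17 18 19 20 21 22 23 24 25
G :  0  0  1  1  0  2  1  0  0  1  1  2  2  3  3  0  0  1  1  0  2  1  0  0  1  1

1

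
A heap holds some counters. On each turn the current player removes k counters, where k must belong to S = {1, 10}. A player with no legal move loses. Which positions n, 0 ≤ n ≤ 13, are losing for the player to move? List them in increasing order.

n :  0  1  2  3  4  5  6  7  8  9 10 11 12 13
G :  0  1  0  1  0  1  0  1  0  1  2  0  1  0
P-positions are exactly the n with G(n) = 0.

0, 2, 4, 6, 8, 11, 13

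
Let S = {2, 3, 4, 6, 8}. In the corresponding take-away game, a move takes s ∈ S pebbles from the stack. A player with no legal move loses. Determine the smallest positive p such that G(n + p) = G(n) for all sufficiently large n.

G(0) = 0
G(1) = mex{} = 0
G(2) = mex{0} = 1
G(3) = mex{0,0} = 1
G(4) = mex{1,0,0} = 2
G(5) = mex{1,1,0} = 2
G(6) = mex{2,1,1,0} = 3
G(7) = mex{2,2,1,0} = 3
G(8) = mex{3,2,2,1,0} = 4
G(9) = mex{3,3,2,1,0} = 4
G(10) = mex{4,3,3,2,1} = 0
G(11) = mex{4,4,3,2,1} = 0
G(12) = mex{0,4,4,3,2} = 1
G(13) = mex{0,0,4,3,2} = 1
G(14) = mex{1,0,0,4,3} = 2
G(15) = mex{1,1,0,4,3} = 2
G(16) = mex{2,1,1,0,4} = 3
G(17) = mex{2,2,1,0,4} = 3
G(18) = mex{3,2,2,1,0} = 4
G(19) = mex{3,3,2,1,0} = 4
G(20) = mex{4,3,3,2,1} = 0
G(21) = mex{4,4,3,2,1} = 0
G(n+10) = G(n) holds for n = 0,…,7 (a full window of length max(S) = 8), so the sequence is purely periodic with period 10.

10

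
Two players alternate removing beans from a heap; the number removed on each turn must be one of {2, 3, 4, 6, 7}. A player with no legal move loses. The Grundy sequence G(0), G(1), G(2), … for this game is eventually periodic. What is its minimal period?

9

n :  0  1  2  3  4  5  6  7  8  9 10 11 12 13 14 15 16 17 18 19
G :  0  0  1  1  2  2  3  3  4  0  0  1  1  2  2  3  3  4  0  0
G(n+9) = G(n) holds for n = 0,…,6 (a full window of length max(S) = 7), so the sequence is purely periodic with period 9.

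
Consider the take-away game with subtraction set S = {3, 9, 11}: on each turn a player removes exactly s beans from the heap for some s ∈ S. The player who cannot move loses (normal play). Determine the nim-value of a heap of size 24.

G(0) = 0
G(1) = mex{} = 0
G(2) = mex{} = 0
G(3) = mex{0} = 1
G(4) = mex{0} = 1
G(5) = mex{0} = 1
G(6) = mex{1} = 0
G(7) = mex{1} = 0
G(8) = mex{1} = 0
G(9) = mex{0,0} = 1
G(10) = mex{0,0} = 1
G(11) = mex{0,0,0} = 1
G(12) = mex{1,1,0} = 2
G(13) = mex{1,1,0} = 2
G(14) = mex{1,1,1} = 0
G(15) = mex{2,0,1} = 3
G(16) = mex{2,0,1} = 3
G(17) = mex{0,0,0} = 1
G(18) = mex{3,1,0} = 2
G(19) = mex{3,1,0} = 2
G(20) = mex{1,1,1} = 0
G(21) = mex{2,2,1} = 0
G(22) = mex{2,2,1} = 0
G(23) = mex{0,0,2} = 1
G(24) = mex{0,3,2} = 1

1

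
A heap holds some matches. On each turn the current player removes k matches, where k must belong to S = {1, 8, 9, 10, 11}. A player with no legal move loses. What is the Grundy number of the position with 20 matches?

G(0) = 0
G(1) = mex{0} = 1
G(2) = mex{1} = 0
G(3) = mex{0} = 1
G(4) = mex{1} = 0
G(5) = mex{0} = 1
G(6) = mex{1} = 0
G(7) = mex{0} = 1
G(8) = mex{1,0} = 2
G(9) = mex{2,1,0} = 3
G(10) = mex{3,0,1,0} = 2
G(11) = mex{2,1,0,1,0} = 3
G(12) = mex{3,0,1,0,1} = 2
G(13) = mex{2,1,0,1,0} = 3
G(14) = mex{3,0,1,0,1} = 2
G(15) = mex{2,1,0,1,0} = 3
G(16) = mex{3,2,1,0,1} = 4
G(17) = mex{4,3,2,1,0} = 5
G(18) = mex{5,2,3,2,1} = 0
G(19) = mex{0,3,2,3,2} = 1
G(20) = mex{1,2,3,2,3} = 0

0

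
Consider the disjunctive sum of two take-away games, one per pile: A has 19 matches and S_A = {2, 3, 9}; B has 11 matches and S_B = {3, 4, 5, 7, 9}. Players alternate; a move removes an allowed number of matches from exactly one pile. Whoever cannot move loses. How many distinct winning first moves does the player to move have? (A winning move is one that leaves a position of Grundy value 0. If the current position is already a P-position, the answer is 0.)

1

Pile A, S = {2, 3, 9}:
n :  0  1  2  3  4  5  6  7  8  9 10 11 12 13 14 15 16 17 18 19
G :  0  0  1  1  2  0  0  1  1  2  2  0  0  1  1  2  0  0  1  1
G_A(19) = 1.
Pile B, S = {3, 4, 5, 7, 9}:
G(0) = 0
G(1) = mex{} = 0
G(2) = mex{} = 0
G(3) = mex{0} = 1
G(4) = mex{0,0} = 1
G(5) = mex{0,0,0} = 1
G(6) = mex{1,0,0} = 2
G(7) = mex{1,1,0,0} = 2
G(8) = mex{1,1,1,0} = 2
G(9) = mex{2,1,1,0,0} = 3
G(10) = mex{2,2,1,1,0} = 3
G(11) = mex{2,2,2,1,0} = 3
G_B(11) = 3.
Combined Grundy value = 1 ⊕ 3 = 2.
A winning move leaves total XOR = 0, i.e. changes one component's Grundy value g to g ⊕ X where X is the current total.
Pile A: need g' = 1⊕2 = 3. Options: 19−2→G=0, 19−3→G=0, 19−9→G=2. Hits: 0.
Pile B: need g' = 3⊕2 = 1. Options: 11−3→G=2, 11−4→G=2, 11−5→G=2, 11−7→G=1, 11−9→G=0. Hits: 1.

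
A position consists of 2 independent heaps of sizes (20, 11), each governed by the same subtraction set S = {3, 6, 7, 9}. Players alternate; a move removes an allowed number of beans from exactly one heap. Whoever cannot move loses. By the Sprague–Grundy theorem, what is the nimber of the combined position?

1

All heaps use S = {3, 6, 7, 9}:
n :  0  1  2  3  4  5  6  7  8  9 10 11 12 13 14 15 16 17 18 19 20
G :  0  0  0  1  1  1  2  2  2  3  3  3  0  0  0  1  1  1  2  2  2
Heap A: G(20) = 2.
Heap B: G(11) = 3.
Combined Grundy value = 2 ⊕ 3 = 1.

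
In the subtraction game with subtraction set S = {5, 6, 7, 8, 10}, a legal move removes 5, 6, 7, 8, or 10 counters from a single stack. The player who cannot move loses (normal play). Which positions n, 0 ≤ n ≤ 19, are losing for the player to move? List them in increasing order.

n :  0  1  2  3  4  5  6  7  8  9 10 11 12 13 14 15 16 17 18 19
G :  0  0  0  0  0  1  1  1  1  1  2  2  2  2  2  0  0  0  0  0
P-positions are exactly the n with G(n) = 0.

0, 1, 2, 3, 4, 15, 16, 17, 18, 19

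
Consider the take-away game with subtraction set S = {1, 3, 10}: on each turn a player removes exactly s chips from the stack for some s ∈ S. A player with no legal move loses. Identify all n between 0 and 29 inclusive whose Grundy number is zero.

0, 2, 4, 6, 8, 13, 15, 17, 19, 21, 26, 28

n :  0  1  2  3  4  5  6  7  8  9 10 11 12 13 14 15 16 17 18 19 20 21 22 23 24 25 26 27 28 29
G :  0  1  0  1  0  1  0  1  0  1  2  3  2  0  1  0  1  0  1  0  1  0  1  2  3  2  0  1  0  1
P-positions are exactly the n with G(n) = 0.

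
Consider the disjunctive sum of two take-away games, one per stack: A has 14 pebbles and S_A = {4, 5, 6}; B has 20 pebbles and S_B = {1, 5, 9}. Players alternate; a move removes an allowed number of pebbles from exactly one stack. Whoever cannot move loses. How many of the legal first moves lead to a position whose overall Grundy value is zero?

4

Stack A, S = {4, 5, 6}:
G(0) = 0
G(1) = mex{} = 0
G(2) = mex{} = 0
G(3) = mex{} = 0
G(4) = mex{0} = 1
G(5) = mex{0,0} = 1
G(6) = mex{0,0,0} = 1
G(7) = mex{0,0,0} = 1
G(8) = mex{1,0,0} = 2
G(9) = mex{1,1,0} = 2
G(10) = mex{1,1,1} = 0
G(11) = mex{1,1,1} = 0
G(12) = mex{2,1,1} = 0
G(13) = mex{2,2,1} = 0
G(14) = mex{0,2,2} = 1
G_A(14) = 1.
Stack B, S = {1, 5, 9}:
G(0) = 0
G(1) = mex{0} = 1
G(2) = mex{1} = 0
G(3) = mex{0} = 1
G(4) = mex{1} = 0
G(5) = mex{0,0} = 1
G(6) = mex{1,1} = 0
G(7) = mex{0,0} = 1
G(8) = mex{1,1} = 0
G(9) = mex{0,0,0} = 1
G(10) = mex{1,1,1} = 0
G(11) = mex{0,0,0} = 1
G(12) = mex{1,1,1} = 0
G(13) = mex{0,0,0} = 1
G(14) = mex{1,1,1} = 0
G(15) = mex{0,0,0} = 1
G(16) = mex{1,1,1} = 0
G(17) = mex{0,0,0} = 1
G(18) = mex{1,1,1} = 0
G(19) = mex{0,0,0} = 1
G(20) = mex{1,1,1} = 0
G_B(20) = 0.
Combined Grundy value = 1 ⊕ 0 = 1.
A winning move leaves total XOR = 0, i.e. changes one component's Grundy value g to g ⊕ X where X is the current total.
Stack A: need g' = 1⊕1 = 0. Options: 14−4→G=0, 14−5→G=2, 14−6→G=2. Hits: 1.
Stack B: need g' = 0⊕1 = 1. Options: 20−1→G=1, 20−5→G=1, 20−9→G=1. Hits: 3.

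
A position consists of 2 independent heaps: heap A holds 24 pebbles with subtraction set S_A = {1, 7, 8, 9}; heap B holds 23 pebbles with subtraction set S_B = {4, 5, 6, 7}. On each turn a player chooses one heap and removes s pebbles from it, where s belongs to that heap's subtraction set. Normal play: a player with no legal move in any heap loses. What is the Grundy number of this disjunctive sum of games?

Heap A, S = {1, 7, 8, 9}:
G(0) = 0
G(1) = mex{0} = 1
G(2) = mex{1} = 0
G(3) = mex{0} = 1
G(4) = mex{1} = 0
G(5) = mex{0} = 1
G(6) = mex{1} = 0
G(7) = mex{0,0} = 1
G(8) = mex{1,1,0} = 2
G(9) = mex{2,0,1,0} = 3
G(10) = mex{3,1,0,1} = 2
G(11) = mex{2,0,1,0} = 3
G(12) = mex{3,1,0,1} = 2
G(13) = mex{2,0,1,0} = 3
G(14) = mex{3,1,0,1} = 2
G(15) = mex{2,2,1,0} = 3
G(16) = mex{3,3,2,1} = 0
G(17) = mex{0,2,3,2} = 1
G(18) = mex{1,3,2,3} = 0
G(19) = mex{0,2,3,2} = 1
G(20) = mex{1,3,2,3} = 0
G(21) = mex{0,2,3,2} = 1
G(22) = mex{1,3,2,3} = 0
G(23) = mex{0,0,3,2} = 1
G(24) = mex{1,1,0,3} = 2
G_A(24) = 2.
Heap B, S = {4, 5, 6, 7}:
G(0) = 0
G(1) = mex{} = 0
G(2) = mex{} = 0
G(3) = mex{} = 0
G(4) = mex{0} = 1
G(5) = mex{0,0} = 1
G(6) = mex{0,0,0} = 1
G(7) = mex{0,0,0,0} = 1
G(8) = mex{1,0,0,0} = 2
G(9) = mex{1,1,0,0} = 2
G(10) = mex{1,1,1,0} = 2
G(11) = mex{1,1,1,1} = 0
G(12) = mex{2,1,1,1} = 0
G(13) = mex{2,2,1,1} = 0
G(14) = mex{2,2,2,1} = 0
G(15) = mex{0,2,2,2} = 1
G(16) = mex{0,0,2,2} = 1
G(17) = mex{0,0,0,2} = 1
G(18) = mex{0,0,0,0} = 1
G(19) = mex{1,0,0,0} = 2
G(20) = mex{1,1,0,0} = 2
G(21) = mex{1,1,1,0} = 2
G(22) = mex{1,1,1,1} = 0
G(23) = mex{2,1,1,1} = 0
G_B(23) = 0.
Combined Grundy value = 2 ⊕ 0 = 2.

2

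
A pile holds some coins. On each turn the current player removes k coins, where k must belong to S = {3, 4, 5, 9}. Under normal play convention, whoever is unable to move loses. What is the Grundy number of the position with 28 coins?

0

G(0) = 0
G(1) = mex{} = 0
G(2) = mex{} = 0
G(3) = mex{0} = 1
G(4) = mex{0,0} = 1
G(5) = mex{0,0,0} = 1
G(6) = mex{1,0,0} = 2
G(7) = mex{1,1,0} = 2
G(8) = mex{1,1,1} = 0
G(9) = mex{2,1,1,0} = 3
G(10) = mex{2,2,1,0} = 3
G(11) = mex{0,2,2,0} = 1
G(12) = mex{3,0,2,1} = 4
G(13) = mex{3,3,0,1} = 2
G(14) = mex{1,3,3,1} = 0
G(15) = mex{4,1,3,2} = 0
G(16) = mex{2,4,1,2} = 0
G(17) = mex{0,2,4,0} = 1
G(18) = mex{0,0,2,3} = 1
G(19) = mex{0,0,0,3} = 1
G(20) = mex{1,0,0,1} = 2
G(21) = mex{1,1,0,4} = 2
G(22) = mex{1,1,1,2} = 0
G(23) = mex{2,1,1,0} = 3
G(24) = mex{2,2,1,0} = 3
G(25) = mex{0,2,2,0} = 1
G(26) = mex{3,0,2,1} = 4
G(27) = mex{3,3,0,1} = 2
G(28) = mex{1,3,3,1} = 0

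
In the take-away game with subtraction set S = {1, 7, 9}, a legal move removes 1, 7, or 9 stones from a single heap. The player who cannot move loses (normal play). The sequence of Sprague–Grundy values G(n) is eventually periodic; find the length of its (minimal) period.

n :  0  1  2  3  4  5  6  7  8  9 10 11 12 13 14
G :  0  1  0  1  0  1  0  1  0  1  0  1  0  1  0
G(n+2) = G(n) holds for n = 0,…,8 (a full window of length max(S) = 9), so the sequence is purely periodic with period 2.

2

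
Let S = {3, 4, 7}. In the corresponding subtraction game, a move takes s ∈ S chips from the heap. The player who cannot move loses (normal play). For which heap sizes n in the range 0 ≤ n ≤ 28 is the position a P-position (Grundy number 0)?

0, 1, 2, 10, 11, 12, 20, 21, 22

G(0) = 0
G(1) = mex{} = 0
G(2) = mex{} = 0
G(3) = mex{0} = 1
G(4) = mex{0,0} = 1
G(5) = mex{0,0} = 1
G(6) = mex{1,0} = 2
G(7) = mex{1,1,0} = 2
G(8) = mex{1,1,0} = 2
G(9) = mex{2,1,0} = 3
G(10) = mex{2,2,1} = 0
G(11) = mex{2,2,1} = 0
G(12) = mex{3,2,1} = 0
G(13) = mex{0,3,2} = 1
G(14) = mex{0,0,2} = 1
G(15) = mex{0,0,2} = 1
G(16) = mex{1,0,3} = 2
G(17) = mex{1,1,0} = 2
G(18) = mex{1,1,0} = 2
G(19) = mex{2,1,0} = 3
G(20) = mex{2,2,1} = 0
G(21) = mex{2,2,1} = 0
G(22) = mex{3,2,1} = 0
G(23) = mex{0,3,2} = 1
G(24) = mex{0,0,2} = 1
G(25) = mex{0,0,2} = 1
G(26) = mex{1,0,3} = 2
G(27) = mex{1,1,0} = 2
G(28) = mex{1,1,0} = 2
P-positions are exactly the n with G(n) = 0.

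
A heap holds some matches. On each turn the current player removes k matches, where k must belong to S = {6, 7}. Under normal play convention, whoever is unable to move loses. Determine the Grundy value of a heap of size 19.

1

G(0) = 0
G(1) = mex{} = 0
G(2) = mex{} = 0
G(3) = mex{} = 0
G(4) = mex{} = 0
G(5) = mex{} = 0
G(6) = mex{0} = 1
G(7) = mex{0,0} = 1
G(8) = mex{0,0} = 1
G(9) = mex{0,0} = 1
G(10) = mex{0,0} = 1
G(11) = mex{0,0} = 1
G(12) = mex{1,0} = 2
G(13) = mex{1,1} = 0
G(14) = mex{1,1} = 0
G(15) = mex{1,1} = 0
G(16) = mex{1,1} = 0
G(17) = mex{1,1} = 0
G(18) = mex{2,1} = 0
G(19) = mex{0,2} = 1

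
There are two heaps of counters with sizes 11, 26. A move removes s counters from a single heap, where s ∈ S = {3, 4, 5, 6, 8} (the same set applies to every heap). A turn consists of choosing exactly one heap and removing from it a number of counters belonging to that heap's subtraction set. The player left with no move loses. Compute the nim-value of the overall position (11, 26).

1

All heaps use S = {3, 4, 5, 6, 8}:
G(0) = 0
G(1) = mex{} = 0
G(2) = mex{} = 0
G(3) = mex{0} = 1
G(4) = mex{0,0} = 1
G(5) = mex{0,0,0} = 1
G(6) = mex{1,0,0,0} = 2
G(7) = mex{1,1,0,0} = 2
G(8) = mex{1,1,1,0,0} = 2
G(9) = mex{2,1,1,1,0} = 3
G(10) = mex{2,2,1,1,0} = 3
G(11) = mex{2,2,2,1,1} = 0
G(12) = mex{3,2,2,2,1} = 0
G(13) = mex{3,3,2,2,1} = 0
G(14) = mex{0,3,3,2,2} = 1
G(15) = mex{0,0,3,3,2} = 1
G(16) = mex{0,0,0,3,2} = 1
G(17) = mex{1,0,0,0,3} = 2
G(18) = mex{1,1,0,0,3} = 2
G(19) = mex{1,1,1,0,0} = 2
G(20) = mex{2,1,1,1,0} = 3
G(21) = mex{2,2,1,1,0} = 3
G(22) = mex{2,2,2,1,1} = 0
G(23) = mex{3,2,2,2,1} = 0
G(24) = mex{3,3,2,2,1} = 0
G(25) = mex{0,3,3,2,2} = 1
G(26) = mex{0,0,3,3,2} = 1
Heap A: G(11) = 0.
Heap B: G(26) = 1.
Combined Grundy value = 0 ⊕ 1 = 1.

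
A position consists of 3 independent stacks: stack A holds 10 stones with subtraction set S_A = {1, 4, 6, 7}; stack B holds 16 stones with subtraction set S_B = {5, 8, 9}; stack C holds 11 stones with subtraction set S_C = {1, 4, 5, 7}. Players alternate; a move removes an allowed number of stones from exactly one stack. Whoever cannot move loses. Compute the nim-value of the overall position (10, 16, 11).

Stack A, S = {1, 4, 6, 7}:
n :  0  1  2  3  4  5  6  7  8  9 10
G :  0  1  0  1  2  0  1  2  3  2  0
G_A(10) = 0.
Stack B, S = {5, 8, 9}:
n :  0  1  2  3  4  5  6  7  8  9 10 11 12 13 14 15 16
G :  0  0  0  0  0  1  1  1  1  1  2  2  2  2  0  0  0
G_B(16) = 0.
Stack C, S = {1, 4, 5, 7}:
G(0) = 0
G(1) = mex{0} = 1
G(2) = mex{1} = 0
G(3) = mex{0} = 1
G(4) = mex{1,0} = 2
G(5) = mex{2,1,0} = 3
G(6) = mex{3,0,1} = 2
G(7) = mex{2,1,0,0} = 3
G(8) = mex{3,2,1,1} = 0
G(9) = mex{0,3,2,0} = 1
G(10) = mex{1,2,3,1} = 0
G(11) = mex{0,3,2,2} = 1
G_C(11) = 1.
Combined Grundy value = 0 ⊕ 0 ⊕ 1 = 1.

1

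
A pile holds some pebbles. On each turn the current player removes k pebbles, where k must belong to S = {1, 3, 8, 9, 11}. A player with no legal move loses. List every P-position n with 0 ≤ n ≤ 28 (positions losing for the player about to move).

0, 2, 4, 6, 16, 18, 20, 22

n :  0  1  2  3  4  5  6  7  8  9 10 11 12 13 14 15 16 17 18 19 20 21 22 23 24 25 26 27 28
G :  0  1  0  1  0  1  0  1  2  3  2  3  2  3  2  3  0  1  0  1  0  1  0  1  2  3  2  3  2
P-positions are exactly the n with G(n) = 0.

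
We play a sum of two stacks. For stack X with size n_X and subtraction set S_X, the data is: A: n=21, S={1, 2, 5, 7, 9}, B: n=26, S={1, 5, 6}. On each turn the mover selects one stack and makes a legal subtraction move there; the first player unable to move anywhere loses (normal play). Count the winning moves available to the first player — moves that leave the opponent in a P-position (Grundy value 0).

3

Stack A, S = {1, 2, 5, 7, 9}:
G(0) = 0
G(1) = mex{0} = 1
G(2) = mex{1,0} = 2
G(3) = mex{2,1} = 0
G(4) = mex{0,2} = 1
G(5) = mex{1,0,0} = 2
G(6) = mex{2,1,1} = 0
G(7) = mex{0,2,2,0} = 1
G(8) = mex{1,0,0,1} = 2
G(9) = mex{2,1,1,2,0} = 3
G(10) = mex{3,2,2,0,1} = 4
G(11) = mex{4,3,0,1,2} = 5
G(12) = mex{5,4,1,2,0} = 3
G(13) = mex{3,5,2,0,1} = 4
G(14) = mex{4,3,3,1,2} = 0
G(15) = mex{0,4,4,2,0} = 1
G(16) = mex{1,0,5,3,1} = 2
G(17) = mex{2,1,3,4,2} = 0
G(18) = mex{0,2,4,5,3} = 1
G(19) = mex{1,0,0,3,4} = 2
G(20) = mex{2,1,1,4,5} = 0
G(21) = mex{0,2,2,0,3} = 1
G_A(21) = 1.
Stack B, S = {1, 5, 6}:
G(0) = 0
G(1) = mex{0} = 1
G(2) = mex{1} = 0
G(3) = mex{0} = 1
G(4) = mex{1} = 0
G(5) = mex{0,0} = 1
G(6) = mex{1,1,0} = 2
G(7) = mex{2,0,1} = 3
G(8) = mex{3,1,0} = 2
G(9) = mex{2,0,1} = 3
G(10) = mex{3,1,0} = 2
G(11) = mex{2,2,1} = 0
G(12) = mex{0,3,2} = 1
G(13) = mex{1,2,3} = 0
G(14) = mex{0,3,2} = 1
G(15) = mex{1,2,3} = 0
G(16) = mex{0,0,2} = 1
G(17) = mex{1,1,0} = 2
G(18) = mex{2,0,1} = 3
G(19) = mex{3,1,0} = 2
G(20) = mex{2,0,1} = 3
G(21) = mex{3,1,0} = 2
G(22) = mex{2,2,1} = 0
G(23) = mex{0,3,2} = 1
G(24) = mex{1,2,3} = 0
G(25) = mex{0,3,2} = 1
G(26) = mex{1,2,3} = 0
G_B(26) = 0.
Combined Grundy value = 1 ⊕ 0 = 1.
A winning move leaves total XOR = 0, i.e. changes one component's Grundy value g to g ⊕ X where X is the current total.
Stack A: need g' = 1⊕1 = 0. Options: 21−1→G=0, 21−2→G=2, 21−5→G=2, 21−7→G=0, 21−9→G=3. Hits: 2.
Stack B: need g' = 0⊕1 = 1. Options: 26−1→G=1, 26−5→G=2, 26−6→G=3. Hits: 1.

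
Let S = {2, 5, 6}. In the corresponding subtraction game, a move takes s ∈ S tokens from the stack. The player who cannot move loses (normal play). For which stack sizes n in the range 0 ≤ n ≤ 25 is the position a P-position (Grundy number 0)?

n :  0  1  2  3  4  5  6  7  8  9 10 11 12 13 14 15 16 17 18 19 20 21 22 23 24 25
G :  0  0  1  1  0  2  1  3  0  2  1  0  0  1  1  0  2  1  3  0  2  1  0  0  1  1
P-positions are exactly the n with G(n) = 0.

0, 1, 4, 8, 11, 12, 15, 19, 22, 23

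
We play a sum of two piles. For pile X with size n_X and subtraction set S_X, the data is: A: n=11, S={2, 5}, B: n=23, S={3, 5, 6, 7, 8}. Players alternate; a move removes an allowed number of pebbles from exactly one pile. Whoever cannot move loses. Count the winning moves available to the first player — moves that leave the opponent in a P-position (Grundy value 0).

Pile A, S = {2, 5}:
n :  0  1  2  3  4  5  6  7  8  9 10 11
G :  0  0  1  1  0  2  1  0  0  1  1  0
G_A(11) = 0.
Pile B, S = {3, 5, 6, 7, 8}:
G(0) = 0
G(1) = mex{} = 0
G(2) = mex{} = 0
G(3) = mex{0} = 1
G(4) = mex{0} = 1
G(5) = mex{0,0} = 1
G(6) = mex{1,0,0} = 2
G(7) = mex{1,0,0,0} = 2
G(8) = mex{1,1,0,0,0} = 2
G(9) = mex{2,1,1,0,0} = 3
G(10) = mex{2,1,1,1,0} = 3
G(11) = mex{2,2,1,1,1} = 0
G(12) = mex{3,2,2,1,1} = 0
G(13) = mex{3,2,2,2,1} = 0
G(14) = mex{0,3,2,2,2} = 1
G(15) = mex{0,3,3,2,2} = 1
G(16) = mex{0,0,3,3,2} = 1
G(17) = mex{1,0,0,3,3} = 2
G(18) = mex{1,0,0,0,3} = 2
G(19) = mex{1,1,0,0,0} = 2
G(20) = mex{2,1,1,0,0} = 3
G(21) = mex{2,1,1,1,0} = 3
G(22) = mex{2,2,1,1,1} = 0
G(23) = mex{3,2,2,1,1} = 0
G_B(23) = 0.
Combined Grundy value = 0 ⊕ 0 = 0.
A winning move leaves total XOR = 0, i.e. changes one component's Grundy value g to g ⊕ X where X is the current total.
Pile A: target g' = 0⊕0 = 0, but every legal move changes the Grundy value (mex property), so 0 moves.
Pile B: target g' = 0⊕0 = 0, but every legal move changes the Grundy value (mex property), so 0 moves.

0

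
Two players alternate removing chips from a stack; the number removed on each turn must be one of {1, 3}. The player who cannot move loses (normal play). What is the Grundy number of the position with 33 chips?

1

G(0) = 0
G(1) = mex{0} = 1
G(2) = mex{1} = 0
G(3) = mex{0,0} = 1
G(4) = mex{1,1} = 0
G(5) = mex{0,0} = 1
G(6) = mex{1,1} = 0
G(7) = mex{0,0} = 1
G(8) = mex{1,1} = 0
G(9) = mex{0,0} = 1
G(10) = mex{1,1} = 0
G(11) = mex{0,0} = 1
G(12) = mex{1,1} = 0
G(13) = mex{0,0} = 1
G(14) = mex{1,1} = 0
G(15) = mex{0,0} = 1
G(16) = mex{1,1} = 0
G(17) = mex{0,0} = 1
G(18) = mex{1,1} = 0
G(19) = mex{0,0} = 1
G(20) = mex{1,1} = 0
G(21) = mex{0,0} = 1
G(22) = mex{1,1} = 0
G(23) = mex{0,0} = 1
G(24) = mex{1,1} = 0
G(25) = mex{0,0} = 1
G(26) = mex{1,1} = 0
G(27) = mex{0,0} = 1
G(28) = mex{1,1} = 0
G(29) = mex{0,0} = 1
G(30) = mex{1,1} = 0
G(31) = mex{0,0} = 1
G(32) = mex{1,1} = 0
G(33) = mex{0,0} = 1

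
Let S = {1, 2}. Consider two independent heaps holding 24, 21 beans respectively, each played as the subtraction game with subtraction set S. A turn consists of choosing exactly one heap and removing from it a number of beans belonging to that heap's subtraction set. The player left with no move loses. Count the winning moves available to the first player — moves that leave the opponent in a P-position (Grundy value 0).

0

All heaps use S = {1, 2}:
n :  0  1  2  3  4  5  6  7  8  9 10 11 12 13 14 15 16 17 18 19 20 21 22 23 24
G :  0  1  2  0  1  2  0  1  2  0  1  2  0  1  2  0  1  2  0  1  2  0  1  2  0
Heap A: G(24) = 0.
Heap B: G(21) = 0.
Combined Grundy value = 0 ⊕ 0 = 0.
A winning move leaves total XOR = 0, i.e. changes one component's Grundy value g to g ⊕ X where X is the current total.
Heap A: target g' = 0⊕0 = 0, but every legal move changes the Grundy value (mex property), so 0 moves.
Heap B: target g' = 0⊕0 = 0, but every legal move changes the Grundy value (mex property), so 0 moves.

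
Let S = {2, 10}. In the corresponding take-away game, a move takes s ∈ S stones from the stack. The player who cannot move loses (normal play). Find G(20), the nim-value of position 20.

0

G(0) = 0
G(1) = mex{} = 0
G(2) = mex{0} = 1
G(3) = mex{0} = 1
G(4) = mex{1} = 0
G(5) = mex{1} = 0
G(6) = mex{0} = 1
G(7) = mex{0} = 1
G(8) = mex{1} = 0
G(9) = mex{1} = 0
G(10) = mex{0,0} = 1
G(11) = mex{0,0} = 1
G(12) = mex{1,1} = 0
G(13) = mex{1,1} = 0
G(14) = mex{0,0} = 1
G(15) = mex{0,0} = 1
G(16) = mex{1,1} = 0
G(17) = mex{1,1} = 0
G(18) = mex{0,0} = 1
G(19) = mex{0,0} = 1
G(20) = mex{1,1} = 0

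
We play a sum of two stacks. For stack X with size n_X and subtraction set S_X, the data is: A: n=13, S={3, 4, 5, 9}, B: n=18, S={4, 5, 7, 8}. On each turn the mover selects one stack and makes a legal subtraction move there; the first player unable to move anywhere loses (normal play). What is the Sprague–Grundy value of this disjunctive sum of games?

3

Stack A, S = {3, 4, 5, 9}:
G(0) = 0
G(1) = mex{} = 0
G(2) = mex{} = 0
G(3) = mex{0} = 1
G(4) = mex{0,0} = 1
G(5) = mex{0,0,0} = 1
G(6) = mex{1,0,0} = 2
G(7) = mex{1,1,0} = 2
G(8) = mex{1,1,1} = 0
G(9) = mex{2,1,1,0} = 3
G(10) = mex{2,2,1,0} = 3
G(11) = mex{0,2,2,0} = 1
G(12) = mex{3,0,2,1} = 4
G(13) = mex{3,3,0,1} = 2
G_A(13) = 2.
Stack B, S = {4, 5, 7, 8}:
G(0) = 0
G(1) = mex{} = 0
G(2) = mex{} = 0
G(3) = mex{} = 0
G(4) = mex{0} = 1
G(5) = mex{0,0} = 1
G(6) = mex{0,0} = 1
G(7) = mex{0,0,0} = 1
G(8) = mex{1,0,0,0} = 2
G(9) = mex{1,1,0,0} = 2
G(10) = mex{1,1,0,0} = 2
G(11) = mex{1,1,1,0} = 2
G(12) = mex{2,1,1,1} = 0
G(13) = mex{2,2,1,1} = 0
G(14) = mex{2,2,1,1} = 0
G(15) = mex{2,2,2,1} = 0
G(16) = mex{0,2,2,2} = 1
G(17) = mex{0,0,2,2} = 1
G(18) = mex{0,0,2,2} = 1
G_B(18) = 1.
Combined Grundy value = 2 ⊕ 1 = 3.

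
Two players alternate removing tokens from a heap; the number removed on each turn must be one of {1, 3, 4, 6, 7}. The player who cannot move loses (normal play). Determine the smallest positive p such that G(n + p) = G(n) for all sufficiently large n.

10

n :  0  1  2  3  4  5  6  7  8  9 10 11 12 13 14 15 16 17 18 19 20 21
G :  0  1  0  1  2  3  2  3  4  5  0  1  0  1  2  3  2  3  4  5  0  1
G(n+10) = G(n) holds for n = 0,…,6 (a full window of length max(S) = 7), so the sequence is purely periodic with period 10.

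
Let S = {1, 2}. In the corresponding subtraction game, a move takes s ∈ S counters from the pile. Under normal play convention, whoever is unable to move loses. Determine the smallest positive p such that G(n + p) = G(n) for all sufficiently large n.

n :  0  1  2  3  4  5  6  7  8  9 10 11 12 13 14
G :  0  1  2  0  1  2  0  1  2  0  1  2  0  1  2
G(n+3) = G(n) holds for n = 0,…,1 (a full window of length max(S) = 2), so the sequence is purely periodic with period 3.

3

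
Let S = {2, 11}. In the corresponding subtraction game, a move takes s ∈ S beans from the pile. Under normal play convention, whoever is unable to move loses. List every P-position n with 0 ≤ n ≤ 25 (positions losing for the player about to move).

0, 1, 4, 5, 8, 9, 13, 14, 17, 18, 21, 22

G(0) = 0
G(1) = mex{} = 0
G(2) = mex{0} = 1
G(3) = mex{0} = 1
G(4) = mex{1} = 0
G(5) = mex{1} = 0
G(6) = mex{0} = 1
G(7) = mex{0} = 1
G(8) = mex{1} = 0
G(9) = mex{1} = 0
G(10) = mex{0} = 1
G(11) = mex{0,0} = 1
G(12) = mex{1,0} = 2
G(13) = mex{1,1} = 0
G(14) = mex{2,1} = 0
G(15) = mex{0,0} = 1
G(16) = mex{0,0} = 1
G(17) = mex{1,1} = 0
G(18) = mex{1,1} = 0
G(19) = mex{0,0} = 1
G(20) = mex{0,0} = 1
G(21) = mex{1,1} = 0
G(22) = mex{1,1} = 0
G(23) = mex{0,2} = 1
G(24) = mex{0,0} = 1
G(25) = mex{1,0} = 2
P-positions are exactly the n with G(n) = 0.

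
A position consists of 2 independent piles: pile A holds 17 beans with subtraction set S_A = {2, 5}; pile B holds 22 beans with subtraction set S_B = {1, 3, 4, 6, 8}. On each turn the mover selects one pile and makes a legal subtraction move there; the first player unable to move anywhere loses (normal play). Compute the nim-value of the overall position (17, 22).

Pile A, S = {2, 5}:
n :  0  1  2  3  4  5  6  7  8  9 10 11 12 13 14 15 16 17
G :  0  0  1  1  0  2  1  0  0  1  1  0  2  1  0  0  1  1
G_A(17) = 1.
Pile B, S = {1, 3, 4, 6, 8}:
G(0) = 0
G(1) = mex{0} = 1
G(2) = mex{1} = 0
G(3) = mex{0,0} = 1
G(4) = mex{1,1,0} = 2
G(5) = mex{2,0,1} = 3
G(6) = mex{3,1,0,0} = 2
G(7) = mex{2,2,1,1} = 0
G(8) = mex{0,3,2,0,0} = 1
G(9) = mex{1,2,3,1,1} = 0
G(10) = mex{0,0,2,2,0} = 1
G(11) = mex{1,1,0,3,1} = 2
G(12) = mex{2,0,1,2,2} = 3
G(13) = mex{3,1,0,0,3} = 2
G(14) = mex{2,2,1,1,2} = 0
G(15) = mex{0,3,2,0,0} = 1
G(16) = mex{1,2,3,1,1} = 0
G(17) = mex{0,0,2,2,0} = 1
G(18) = mex{1,1,0,3,1} = 2
G(19) = mex{2,0,1,2,2} = 3
G(20) = mex{3,1,0,0,3} = 2
G(21) = mex{2,2,1,1,2} = 0
G(22) = mex{0,3,2,0,0} = 1
G_B(22) = 1.
Combined Grundy value = 1 ⊕ 1 = 0.

0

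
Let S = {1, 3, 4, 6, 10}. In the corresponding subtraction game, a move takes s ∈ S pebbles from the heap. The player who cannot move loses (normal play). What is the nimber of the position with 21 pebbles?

G(0) = 0
G(1) = mex{0} = 1
G(2) = mex{1} = 0
G(3) = mex{0,0} = 1
G(4) = mex{1,1,0} = 2
G(5) = mex{2,0,1} = 3
G(6) = mex{3,1,0,0} = 2
G(7) = mex{2,2,1,1} = 0
G(8) = mex{0,3,2,0} = 1
G(9) = mex{1,2,3,1} = 0
G(10) = mex{0,0,2,2,0} = 1
G(11) = mex{1,1,0,3,1} = 2
G(12) = mex{2,0,1,2,0} = 3
G(13) = mex{3,1,0,0,1} = 2
G(14) = mex{2,2,1,1,2} = 0
G(15) = mex{0,3,2,0,3} = 1
G(16) = mex{1,2,3,1,2} = 0
G(17) = mex{0,0,2,2,0} = 1
G(18) = mex{1,1,0,3,1} = 2
G(19) = mex{2,0,1,2,0} = 3
G(20) = mex{3,1,0,0,1} = 2
G(21) = mex{2,2,1,1,2} = 0

0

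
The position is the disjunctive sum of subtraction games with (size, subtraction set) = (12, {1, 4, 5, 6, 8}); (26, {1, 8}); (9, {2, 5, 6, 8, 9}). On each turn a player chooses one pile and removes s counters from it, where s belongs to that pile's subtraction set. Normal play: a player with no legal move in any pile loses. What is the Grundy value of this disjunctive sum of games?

1

Pile A, S = {1, 4, 5, 6, 8}:
n :  0  1  2  3  4  5  6  7  8  9 10 11 12
G :  0  1  0  1  2  3  2  3  4  0  1  0  1
G_A(12) = 1.
Pile B, S = {1, 8}:
G(0) = 0
G(1) = mex{0} = 1
G(2) = mex{1} = 0
G(3) = mex{0} = 1
G(4) = mex{1} = 0
G(5) = mex{0} = 1
G(6) = mex{1} = 0
G(7) = mex{0} = 1
G(8) = mex{1,0} = 2
G(9) = mex{2,1} = 0
G(10) = mex{0,0} = 1
G(11) = mex{1,1} = 0
G(12) = mex{0,0} = 1
G(13) = mex{1,1} = 0
G(14) = mex{0,0} = 1
G(15) = mex{1,1} = 0
G(16) = mex{0,2} = 1
G(17) = mex{1,0} = 2
G(18) = mex{2,1} = 0
G(19) = mex{0,0} = 1
G(20) = mex{1,1} = 0
G(21) = mex{0,0} = 1
G(22) = mex{1,1} = 0
G(23) = mex{0,0} = 1
G(24) = mex{1,1} = 0
G(25) = mex{0,2} = 1
G(26) = mex{1,0} = 2
G_B(26) = 2.
Pile C, S = {2, 5, 6, 8, 9}:
G(0) = 0
G(1) = mex{} = 0
G(2) = mex{0} = 1
G(3) = mex{0} = 1
G(4) = mex{1} = 0
G(5) = mex{1,0} = 2
G(6) = mex{0,0,0} = 1
G(7) = mex{2,1,0} = 3
G(8) = mex{1,1,1,0} = 2
G(9) = mex{3,0,1,0,0} = 2
G_C(9) = 2.
Combined Grundy value = 1 ⊕ 2 ⊕ 2 = 1.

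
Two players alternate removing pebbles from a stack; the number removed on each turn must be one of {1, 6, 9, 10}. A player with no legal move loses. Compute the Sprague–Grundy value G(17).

G(0) = 0
G(1) = mex{0} = 1
G(2) = mex{1} = 0
G(3) = mex{0} = 1
G(4) = mex{1} = 0
G(5) = mex{0} = 1
G(6) = mex{1,0} = 2
G(7) = mex{2,1} = 0
G(8) = mex{0,0} = 1
G(9) = mex{1,1,0} = 2
G(10) = mex{2,0,1,0} = 3
G(11) = mex{3,1,0,1} = 2
G(12) = mex{2,2,1,0} = 3
G(13) = mex{3,0,0,1} = 2
G(14) = mex{2,1,1,0} = 3
G(15) = mex{3,2,2,1} = 0
G(16) = mex{0,3,0,2} = 1
G(17) = mex{1,2,1,0} = 3

3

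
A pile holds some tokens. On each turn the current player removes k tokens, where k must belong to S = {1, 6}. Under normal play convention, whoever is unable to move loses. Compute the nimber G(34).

n :  0  1  2  3  4  5  6  7  8  9 10 11 12 13 14 15 16 17 18 19 20 21 22 23 24 25 26 27 28 29 30 31 32 33 34
G :  0  1  0  1  0  1  2  0  1  0  1  0  1  2  0  1  0  1  0  1  2  0  1  0  1  0  1  2  0  1  0  1  0  1  2

2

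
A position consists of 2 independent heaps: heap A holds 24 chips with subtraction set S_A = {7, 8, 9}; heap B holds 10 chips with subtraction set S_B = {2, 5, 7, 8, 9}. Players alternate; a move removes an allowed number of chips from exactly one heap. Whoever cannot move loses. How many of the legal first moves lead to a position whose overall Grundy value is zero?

Heap A, S = {7, 8, 9}:
G(0) = 0
G(1) = mex{} = 0
G(2) = mex{} = 0
G(3) = mex{} = 0
G(4) = mex{} = 0
G(5) = mex{} = 0
G(6) = mex{} = 0
G(7) = mex{0} = 1
G(8) = mex{0,0} = 1
G(9) = mex{0,0,0} = 1
G(10) = mex{0,0,0} = 1
G(11) = mex{0,0,0} = 1
G(12) = mex{0,0,0} = 1
G(13) = mex{0,0,0} = 1
G(14) = mex{1,0,0} = 2
G(15) = mex{1,1,0} = 2
G(16) = mex{1,1,1} = 0
G(17) = mex{1,1,1} = 0
G(18) = mex{1,1,1} = 0
G(19) = mex{1,1,1} = 0
G(20) = mex{1,1,1} = 0
G(21) = mex{2,1,1} = 0
G(22) = mex{2,2,1} = 0
G(23) = mex{0,2,2} = 1
G(24) = mex{0,0,2} = 1
G_A(24) = 1.
Heap B, S = {2, 5, 7, 8, 9}:
n :  0  1  2  3  4  5  6  7  8  9 10
G :  0  0  1  1  0  2  1  3  2  2  3
G_B(10) = 3.
Combined Grundy value = 1 ⊕ 3 = 2.
A winning move leaves total XOR = 0, i.e. changes one component's Grundy value g to g ⊕ X where X is the current total.
Heap A: need g' = 1⊕2 = 3. Options: 24−7→G=0, 24−8→G=0, 24−9→G=2. Hits: 0.
Heap B: need g' = 3⊕2 = 1. Options: 10−2→G=2, 10−5→G=2, 10−7→G=1, 10−8→G=1, 10−9→G=0. Hits: 2.

2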